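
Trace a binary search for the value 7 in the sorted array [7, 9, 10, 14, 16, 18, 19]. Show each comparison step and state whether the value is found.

Binary search for 7 in [7, 9, 10, 14, 16, 18, 19]:

lo=0, hi=6, mid=3, arr[mid]=14 -> 14 > 7, search left half
lo=0, hi=2, mid=1, arr[mid]=9 -> 9 > 7, search left half
lo=0, hi=0, mid=0, arr[mid]=7 -> Found target at index 0!

Binary search finds 7 at index 0 after 3 comparisons. The search repeatedly halves the search space by comparing with the middle element.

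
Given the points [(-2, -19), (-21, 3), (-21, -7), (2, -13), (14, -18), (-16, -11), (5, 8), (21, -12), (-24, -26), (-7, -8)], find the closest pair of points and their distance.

Computing all pairwise distances among 10 points:

d((-2, -19), (-21, 3)) = 29.0689
d((-2, -19), (-21, -7)) = 22.4722
d((-2, -19), (2, -13)) = 7.2111
d((-2, -19), (14, -18)) = 16.0312
d((-2, -19), (-16, -11)) = 16.1245
d((-2, -19), (5, 8)) = 27.8927
d((-2, -19), (21, -12)) = 24.0416
d((-2, -19), (-24, -26)) = 23.0868
d((-2, -19), (-7, -8)) = 12.083
d((-21, 3), (-21, -7)) = 10.0
d((-21, 3), (2, -13)) = 28.0179
d((-21, 3), (14, -18)) = 40.8167
d((-21, 3), (-16, -11)) = 14.8661
d((-21, 3), (5, 8)) = 26.4764
d((-21, 3), (21, -12)) = 44.5982
d((-21, 3), (-24, -26)) = 29.1548
d((-21, 3), (-7, -8)) = 17.8045
d((-21, -7), (2, -13)) = 23.7697
d((-21, -7), (14, -18)) = 36.6879
d((-21, -7), (-16, -11)) = 6.4031 <-- minimum
d((-21, -7), (5, 8)) = 30.0167
d((-21, -7), (21, -12)) = 42.2966
d((-21, -7), (-24, -26)) = 19.2354
d((-21, -7), (-7, -8)) = 14.0357
d((2, -13), (14, -18)) = 13.0
d((2, -13), (-16, -11)) = 18.1108
d((2, -13), (5, 8)) = 21.2132
d((2, -13), (21, -12)) = 19.0263
d((2, -13), (-24, -26)) = 29.0689
d((2, -13), (-7, -8)) = 10.2956
d((14, -18), (-16, -11)) = 30.8058
d((14, -18), (5, 8)) = 27.5136
d((14, -18), (21, -12)) = 9.2195
d((14, -18), (-24, -26)) = 38.833
d((14, -18), (-7, -8)) = 23.2594
d((-16, -11), (5, 8)) = 28.3196
d((-16, -11), (21, -12)) = 37.0135
d((-16, -11), (-24, -26)) = 17.0
d((-16, -11), (-7, -8)) = 9.4868
d((5, 8), (21, -12)) = 25.6125
d((5, 8), (-24, -26)) = 44.6878
d((5, 8), (-7, -8)) = 20.0
d((21, -12), (-24, -26)) = 47.1275
d((21, -12), (-7, -8)) = 28.2843
d((-24, -26), (-7, -8)) = 24.7588

Closest pair: (-21, -7) and (-16, -11) with distance 6.4031

The closest pair is (-21, -7) and (-16, -11) with Euclidean distance 6.4031. For 10 points, brute-force pairwise comparison is shown above. For large n, the divide-and-conquer algorithm (sort by x, recurse on halves, check the dividing strip) achieves O(n log n).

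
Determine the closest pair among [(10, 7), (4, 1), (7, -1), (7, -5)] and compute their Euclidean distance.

Computing all pairwise distances among 4 points:

d((10, 7), (4, 1)) = 8.4853
d((10, 7), (7, -1)) = 8.544
d((10, 7), (7, -5)) = 12.3693
d((4, 1), (7, -1)) = 3.6056 <-- minimum
d((4, 1), (7, -5)) = 6.7082
d((7, -1), (7, -5)) = 4.0

Closest pair: (4, 1) and (7, -1) with distance 3.6056

The closest pair is (4, 1) and (7, -1) with Euclidean distance 3.6056. For 4 points, brute-force pairwise comparison is shown above. For large n, the divide-and-conquer algorithm (sort by x, recurse on halves, check the dividing strip) achieves O(n log n).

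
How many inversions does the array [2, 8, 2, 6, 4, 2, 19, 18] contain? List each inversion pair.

Finding inversions in [2, 8, 2, 6, 4, 2, 19, 18]:

(1, 2): arr[1]=8 > arr[2]=2
(1, 3): arr[1]=8 > arr[3]=6
(1, 4): arr[1]=8 > arr[4]=4
(1, 5): arr[1]=8 > arr[5]=2
(3, 4): arr[3]=6 > arr[4]=4
(3, 5): arr[3]=6 > arr[5]=2
(4, 5): arr[4]=4 > arr[5]=2
(6, 7): arr[6]=19 > arr[7]=18

Total inversions: 8

The array has 8 inversion(s): (1,2), (1,3), (1,4), (1,5), (3,4), (3,5), (4,5), (6,7). Each pair (i,j) satisfies i < j and arr[i] > arr[j].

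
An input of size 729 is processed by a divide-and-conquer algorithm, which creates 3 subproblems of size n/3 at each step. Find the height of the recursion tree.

For divide and conquer with division factor 3:

Problem sizes at each level:
Level 0: 729
Level 1: 243
Level 2: 81
Level 3: 27
Level 4: 9
Level 5: 3
Level 6: 1

The root is level 0 and the size-1 base case is level 6 (the tree spans levels 0 through 6, i.e. 7 levels counting the root), so the depth is the number of divisions: log_3(729) = 6

The recursion tree depth is log_3(729) = 6. At each level, the problem size is divided by 3, so it takes 6 divisions to reduce to a base case of size 1. The algorithm makes 3 recursive calls at each level.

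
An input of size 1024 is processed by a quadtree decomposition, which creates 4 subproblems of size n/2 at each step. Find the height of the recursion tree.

For divide and conquer with division factor 2:

Problem sizes at each level:
Level 0: 1024
Level 1: 512
Level 2: 256
Level 3: 128
Level 4: 64
Level 5: 32
Level 6: 16
Level 7: 8
Level 8: 4
Level 9: 2
Level 10: 1

The root is level 0 and the size-1 base case is level 10 (the tree spans levels 0 through 10, i.e. 11 levels counting the root), so the depth is the number of divisions: log_2(1024) = 10

The recursion tree depth is log_2(1024) = 10. At each level, the problem size is divided by 2, so it takes 10 divisions to reduce to a base case of size 1. The algorithm makes 4 recursive calls at each level.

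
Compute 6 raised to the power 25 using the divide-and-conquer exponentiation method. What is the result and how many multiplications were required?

Computing 6^25 by squaring (build up from 6^1; each line after the first costs one multiplication):

6^1 = 6
6^2 = (6^1)^2 = 6^2 = 36
6^3 = 6 * 6^2 = 6 * 36 = 216
6^6 = (6^3)^2 = 216^2 = 46656
6^12 = (6^6)^2 = 46656^2 = 2176782336
6^24 = (6^12)^2 = 2176782336^2 = 4738381338321616896
6^25 = 6 * 6^24 = 6 * 4738381338321616896 = 28430288029929701376

Result: 28430288029929701376
Multiplications needed: 6 (6 lines after 6^1)

6^25 = 28430288029929701376. Using exponentiation by squaring, this requires 6 multiplications. The key idea: if the exponent is even, square the half-power; if odd, multiply by the base once.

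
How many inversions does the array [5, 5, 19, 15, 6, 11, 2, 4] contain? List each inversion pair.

Finding inversions in [5, 5, 19, 15, 6, 11, 2, 4]:

(0, 6): arr[0]=5 > arr[6]=2
(0, 7): arr[0]=5 > arr[7]=4
(1, 6): arr[1]=5 > arr[6]=2
(1, 7): arr[1]=5 > arr[7]=4
(2, 3): arr[2]=19 > arr[3]=15
(2, 4): arr[2]=19 > arr[4]=6
(2, 5): arr[2]=19 > arr[5]=11
(2, 6): arr[2]=19 > arr[6]=2
(2, 7): arr[2]=19 > arr[7]=4
(3, 4): arr[3]=15 > arr[4]=6
(3, 5): arr[3]=15 > arr[5]=11
(3, 6): arr[3]=15 > arr[6]=2
(3, 7): arr[3]=15 > arr[7]=4
(4, 6): arr[4]=6 > arr[6]=2
(4, 7): arr[4]=6 > arr[7]=4
(5, 6): arr[5]=11 > arr[6]=2
(5, 7): arr[5]=11 > arr[7]=4

Total inversions: 17

The array has 17 inversion(s): (0,6), (0,7), (1,6), (1,7), (2,3), (2,4), (2,5), (2,6), (2,7), (3,4), (3,5), (3,6), (3,7), (4,6), (4,7), (5,6), (5,7). Each pair (i,j) satisfies i < j and arr[i] > arr[j].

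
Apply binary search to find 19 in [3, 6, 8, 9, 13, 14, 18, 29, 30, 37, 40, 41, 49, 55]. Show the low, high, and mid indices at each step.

Binary search for 19 in [3, 6, 8, 9, 13, 14, 18, 29, 30, 37, 40, 41, 49, 55]:

lo=0, hi=13, mid=6, arr[mid]=18 -> 18 < 19, search right half
lo=7, hi=13, mid=10, arr[mid]=40 -> 40 > 19, search left half
lo=7, hi=9, mid=8, arr[mid]=30 -> 30 > 19, search left half
lo=7, hi=7, mid=7, arr[mid]=29 -> 29 > 19, search left half
lo=7 > hi=6, target 19 not found

Binary search determines that 19 is not in the array after 4 comparisons. The search space was exhausted without finding the target.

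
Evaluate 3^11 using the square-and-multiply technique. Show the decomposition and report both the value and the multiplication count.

Computing 3^11 by squaring (build up from 3^1; each line after the first costs one multiplication):

3^1 = 3
3^2 = (3^1)^2 = 3^2 = 9
3^4 = (3^2)^2 = 9^2 = 81
3^5 = 3 * 3^4 = 3 * 81 = 243
3^10 = (3^5)^2 = 243^2 = 59049
3^11 = 3 * 3^10 = 3 * 59049 = 177147

Result: 177147
Multiplications needed: 5 (5 lines after 3^1)

3^11 = 177147. Using exponentiation by squaring, this requires 5 multiplications. The key idea: if the exponent is even, square the half-power; if odd, multiply by the base once.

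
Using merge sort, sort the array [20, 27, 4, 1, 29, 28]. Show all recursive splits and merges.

Merge sort trace:

Split: [20, 27, 4, 1, 29, 28] -> [20, 27, 4] and [1, 29, 28]
  Split: [20, 27, 4] -> [20] and [27, 4]
    Split: [27, 4] -> [27] and [4]
    Merge: [27] + [4] -> [4, 27]
  Merge: [20] + [4, 27] -> [4, 20, 27]
  Split: [1, 29, 28] -> [1] and [29, 28]
    Split: [29, 28] -> [29] and [28]
    Merge: [29] + [28] -> [28, 29]
  Merge: [1] + [28, 29] -> [1, 28, 29]
Merge: [4, 20, 27] + [1, 28, 29] -> [1, 4, 20, 27, 28, 29]

Final sorted array: [1, 4, 20, 27, 28, 29]

The merge sort proceeds by recursively splitting the array and merging sorted halves.
After all merges, the sorted array is [1, 4, 20, 27, 28, 29].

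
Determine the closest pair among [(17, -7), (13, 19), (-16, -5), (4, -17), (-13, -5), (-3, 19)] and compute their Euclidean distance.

Computing all pairwise distances among 6 points:

d((17, -7), (13, 19)) = 26.3059
d((17, -7), (-16, -5)) = 33.0606
d((17, -7), (4, -17)) = 16.4012
d((17, -7), (-13, -5)) = 30.0666
d((17, -7), (-3, 19)) = 32.8024
d((13, 19), (-16, -5)) = 37.6431
d((13, 19), (4, -17)) = 37.108
d((13, 19), (-13, -5)) = 35.3836
d((13, 19), (-3, 19)) = 16.0
d((-16, -5), (4, -17)) = 23.3238
d((-16, -5), (-13, -5)) = 3.0 <-- minimum
d((-16, -5), (-3, 19)) = 27.2947
d((4, -17), (-13, -5)) = 20.8087
d((4, -17), (-3, 19)) = 36.6742
d((-13, -5), (-3, 19)) = 26.0

Closest pair: (-16, -5) and (-13, -5) with distance 3.0

The closest pair is (-16, -5) and (-13, -5) with Euclidean distance 3.0. For 6 points, brute-force pairwise comparison is shown above. For large n, the divide-and-conquer algorithm (sort by x, recurse on halves, check the dividing strip) achieves O(n log n).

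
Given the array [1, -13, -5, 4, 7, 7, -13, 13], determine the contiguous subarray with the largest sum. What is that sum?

Using Kadane's algorithm on [1, -13, -5, 4, 7, 7, -13, 13]:

Scanning through the array:
Position 1 (value -13): max_ending_here = -12, max_so_far = 1
Position 2 (value -5): max_ending_here = -5, max_so_far = 1
Position 3 (value 4): max_ending_here = 4, max_so_far = 4
Position 4 (value 7): max_ending_here = 11, max_so_far = 11
Position 5 (value 7): max_ending_here = 18, max_so_far = 18
Position 6 (value -13): max_ending_here = 5, max_so_far = 18
Position 7 (value 13): max_ending_here = 18, max_so_far = 18

Maximum subarray: [4, 7, 7]
Maximum sum: 18

The maximum subarray is [4, 7, 7] with sum 18. This subarray runs from index 3 to index 5.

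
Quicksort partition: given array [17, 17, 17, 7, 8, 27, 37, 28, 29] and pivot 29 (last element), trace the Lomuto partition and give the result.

Lomuto partition with pivot = 29:

Initial array: [17, 17, 17, 7, 8, 27, 37, 28, 29]

arr[0]=17 <= 29: swap with position 0, array becomes [17, 17, 17, 7, 8, 27, 37, 28, 29]
arr[1]=17 <= 29: swap with position 1, array becomes [17, 17, 17, 7, 8, 27, 37, 28, 29]
arr[2]=17 <= 29: swap with position 2, array becomes [17, 17, 17, 7, 8, 27, 37, 28, 29]
arr[3]=7 <= 29: swap with position 3, array becomes [17, 17, 17, 7, 8, 27, 37, 28, 29]
arr[4]=8 <= 29: swap with position 4, array becomes [17, 17, 17, 7, 8, 27, 37, 28, 29]
arr[5]=27 <= 29: swap with position 5, array becomes [17, 17, 17, 7, 8, 27, 37, 28, 29]
arr[6]=37 > 29: no swap
arr[7]=28 <= 29: swap with position 6, array becomes [17, 17, 17, 7, 8, 27, 28, 37, 29]

Place pivot at position 7: [17, 17, 17, 7, 8, 27, 28, 29, 37]
Pivot position: 7

After partitioning with pivot 29, the array becomes [17, 17, 17, 7, 8, 27, 28, 29, 37]. The pivot is placed at index 7. All elements to the left of the pivot are <= 29, and all elements to the right are > 29.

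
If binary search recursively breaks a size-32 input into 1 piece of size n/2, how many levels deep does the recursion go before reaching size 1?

For divide and conquer with division factor 2:

Problem sizes at each level:
Level 0: 32
Level 1: 16
Level 2: 8
Level 3: 4
Level 4: 2
Level 5: 1

The root is level 0 and the size-1 base case is level 5 (the tree spans levels 0 through 5, i.e. 6 levels counting the root), so the depth is the number of divisions: log_2(32) = 5

The recursion tree depth is log_2(32) = 5. At each level, the problem size is divided by 2, so it takes 5 divisions to reduce to a base case of size 1. The algorithm makes 1 recursive call at each level.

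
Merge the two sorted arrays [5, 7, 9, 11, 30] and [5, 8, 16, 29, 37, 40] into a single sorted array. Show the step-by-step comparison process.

Merging process:

Compare 5 vs 5: take 5 from left. Merged: [5]
Compare 7 vs 5: take 5 from right. Merged: [5, 5]
Compare 7 vs 8: take 7 from left. Merged: [5, 5, 7]
Compare 9 vs 8: take 8 from right. Merged: [5, 5, 7, 8]
Compare 9 vs 16: take 9 from left. Merged: [5, 5, 7, 8, 9]
Compare 11 vs 16: take 11 from left. Merged: [5, 5, 7, 8, 9, 11]
Compare 30 vs 16: take 16 from right. Merged: [5, 5, 7, 8, 9, 11, 16]
Compare 30 vs 29: take 29 from right. Merged: [5, 5, 7, 8, 9, 11, 16, 29]
Compare 30 vs 37: take 30 from left. Merged: [5, 5, 7, 8, 9, 11, 16, 29, 30]
Append remaining from right: [37, 40]. Merged: [5, 5, 7, 8, 9, 11, 16, 29, 30, 37, 40]

Final merged array: [5, 5, 7, 8, 9, 11, 16, 29, 30, 37, 40]
Total comparisons: 9

The merged array is [5, 5, 7, 8, 9, 11, 16, 29, 30, 37, 40], requiring 9 comparisons. The merge step runs in O(n) time where n is the total number of elements.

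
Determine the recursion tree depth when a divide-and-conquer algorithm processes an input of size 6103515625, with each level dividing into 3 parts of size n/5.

For divide and conquer with division factor 5:

Problem sizes at each level:
Level 0: 6103515625
Level 1: 1220703125
Level 2: 244140625
Level 3: 48828125
Level 4: 9765625
Level 5: 1953125
Level 6: 390625
Level 7: 78125
Level 8: 15625
Level 9: 3125
Level 10: 625
Level 11: 125
Level 12: 25
Level 13: 5
Level 14: 1

The root is level 0 and the size-1 base case is level 14 (the tree spans levels 0 through 14, i.e. 15 levels counting the root), so the depth is the number of divisions: log_5(6103515625) = 14

The recursion tree depth is log_5(6103515625) = 14. At each level, the problem size is divided by 5, so it takes 14 divisions to reduce to a base case of size 1. The algorithm makes 3 recursive calls at each level.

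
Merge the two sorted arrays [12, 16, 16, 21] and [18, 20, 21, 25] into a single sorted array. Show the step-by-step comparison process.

Merging process:

Compare 12 vs 18: take 12 from left. Merged: [12]
Compare 16 vs 18: take 16 from left. Merged: [12, 16]
Compare 16 vs 18: take 16 from left. Merged: [12, 16, 16]
Compare 21 vs 18: take 18 from right. Merged: [12, 16, 16, 18]
Compare 21 vs 20: take 20 from right. Merged: [12, 16, 16, 18, 20]
Compare 21 vs 21: take 21 from left. Merged: [12, 16, 16, 18, 20, 21]
Append remaining from right: [21, 25]. Merged: [12, 16, 16, 18, 20, 21, 21, 25]

Final merged array: [12, 16, 16, 18, 20, 21, 21, 25]
Total comparisons: 6

The merged array is [12, 16, 16, 18, 20, 21, 21, 25], requiring 6 comparisons. The merge step runs in O(n) time where n is the total number of elements.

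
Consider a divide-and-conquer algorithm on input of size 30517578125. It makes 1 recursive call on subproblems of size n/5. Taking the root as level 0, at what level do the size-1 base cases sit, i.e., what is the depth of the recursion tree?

For divide and conquer with division factor 5:

Problem sizes at each level:
Level 0: 30517578125
Level 1: 6103515625
Level 2: 1220703125
Level 3: 244140625
Level 4: 48828125
Level 5: 9765625
Level 6: 1953125
Level 7: 390625
Level 8: 78125
Level 9: 15625
Level 10: 3125
Level 11: 625
Level 12: 125
Level 13: 25
Level 14: 5
Level 15: 1

The root is level 0 and the size-1 base case is level 15 (the tree spans levels 0 through 15, i.e. 16 levels counting the root), so the depth is the number of divisions: log_5(30517578125) = 15

The recursion tree depth is log_5(30517578125) = 15. At each level, the problem size is divided by 5, so it takes 15 divisions to reduce to a base case of size 1. The algorithm makes 1 recursive call at each level.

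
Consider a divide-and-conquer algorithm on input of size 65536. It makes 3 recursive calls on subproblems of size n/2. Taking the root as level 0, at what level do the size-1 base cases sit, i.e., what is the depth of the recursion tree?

For divide and conquer with division factor 2:

Problem sizes at each level:
Level 0: 65536
Level 1: 32768
Level 2: 16384
Level 3: 8192
Level 4: 4096
Level 5: 2048
Level 6: 1024
Level 7: 512
Level 8: 256
Level 9: 128
Level 10: 64
Level 11: 32
Level 12: 16
Level 13: 8
Level 14: 4
Level 15: 2
Level 16: 1

The root is level 0 and the size-1 base case is level 16 (the tree spans levels 0 through 16, i.e. 17 levels counting the root), so the depth is the number of divisions: log_2(65536) = 16

The recursion tree depth is log_2(65536) = 16. At each level, the problem size is divided by 2, so it takes 16 divisions to reduce to a base case of size 1. The algorithm makes 3 recursive calls at each level.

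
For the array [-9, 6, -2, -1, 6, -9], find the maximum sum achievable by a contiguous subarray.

Using Kadane's algorithm on [-9, 6, -2, -1, 6, -9]:

Scanning through the array:
Position 1 (value 6): max_ending_here = 6, max_so_far = 6
Position 2 (value -2): max_ending_here = 4, max_so_far = 6
Position 3 (value -1): max_ending_here = 3, max_so_far = 6
Position 4 (value 6): max_ending_here = 9, max_so_far = 9
Position 5 (value -9): max_ending_here = 0, max_so_far = 9

Maximum subarray: [6, -2, -1, 6]
Maximum sum: 9

The maximum subarray is [6, -2, -1, 6] with sum 9. This subarray runs from index 1 to index 4.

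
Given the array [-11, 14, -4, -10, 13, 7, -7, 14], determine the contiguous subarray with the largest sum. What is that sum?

Using Kadane's algorithm on [-11, 14, -4, -10, 13, 7, -7, 14]:

Scanning through the array:
Position 1 (value 14): max_ending_here = 14, max_so_far = 14
Position 2 (value -4): max_ending_here = 10, max_so_far = 14
Position 3 (value -10): max_ending_here = 0, max_so_far = 14
Position 4 (value 13): max_ending_here = 13, max_so_far = 14
Position 5 (value 7): max_ending_here = 20, max_so_far = 20
Position 6 (value -7): max_ending_here = 13, max_so_far = 20
Position 7 (value 14): max_ending_here = 27, max_so_far = 27

Maximum subarray: [14, -4, -10, 13, 7, -7, 14]
Maximum sum: 27

The maximum subarray is [14, -4, -10, 13, 7, -7, 14] with sum 27. This subarray runs from index 1 to index 7.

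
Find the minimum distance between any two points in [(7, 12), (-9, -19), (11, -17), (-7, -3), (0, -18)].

Computing all pairwise distances among 5 points:

d((7, 12), (-9, -19)) = 34.8855
d((7, 12), (11, -17)) = 29.2746
d((7, 12), (-7, -3)) = 20.5183
d((7, 12), (0, -18)) = 30.8058
d((-9, -19), (11, -17)) = 20.0998
d((-9, -19), (-7, -3)) = 16.1245
d((-9, -19), (0, -18)) = 9.0554 <-- minimum
d((11, -17), (-7, -3)) = 22.8035
d((11, -17), (0, -18)) = 11.0454
d((-7, -3), (0, -18)) = 16.5529

Closest pair: (-9, -19) and (0, -18) with distance 9.0554

The closest pair is (-9, -19) and (0, -18) with Euclidean distance 9.0554. For 5 points, brute-force pairwise comparison is shown above. For large n, the divide-and-conquer algorithm (sort by x, recurse on halves, check the dividing strip) achieves O(n log n).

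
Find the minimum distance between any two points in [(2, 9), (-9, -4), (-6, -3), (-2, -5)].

Computing all pairwise distances among 4 points:

d((2, 9), (-9, -4)) = 17.0294
d((2, 9), (-6, -3)) = 14.4222
d((2, 9), (-2, -5)) = 14.5602
d((-9, -4), (-6, -3)) = 3.1623 <-- minimum
d((-9, -4), (-2, -5)) = 7.0711
d((-6, -3), (-2, -5)) = 4.4721

Closest pair: (-9, -4) and (-6, -3) with distance 3.1623

The closest pair is (-9, -4) and (-6, -3) with Euclidean distance 3.1623. For 4 points, brute-force pairwise comparison is shown above. For large n, the divide-and-conquer algorithm (sort by x, recurse on halves, check the dividing strip) achieves O(n log n).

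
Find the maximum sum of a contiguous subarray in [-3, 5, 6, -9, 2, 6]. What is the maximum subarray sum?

Using Kadane's algorithm on [-3, 5, 6, -9, 2, 6]:

Scanning through the array:
Position 1 (value 5): max_ending_here = 5, max_so_far = 5
Position 2 (value 6): max_ending_here = 11, max_so_far = 11
Position 3 (value -9): max_ending_here = 2, max_so_far = 11
Position 4 (value 2): max_ending_here = 4, max_so_far = 11
Position 5 (value 6): max_ending_here = 10, max_so_far = 11

Maximum subarray: [5, 6]
Maximum sum: 11

The maximum subarray is [5, 6] with sum 11. This subarray runs from index 1 to index 2.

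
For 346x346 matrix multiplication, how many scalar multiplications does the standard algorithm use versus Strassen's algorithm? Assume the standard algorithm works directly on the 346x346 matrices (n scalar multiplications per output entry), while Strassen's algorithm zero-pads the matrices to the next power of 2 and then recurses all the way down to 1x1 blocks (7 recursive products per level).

Matrix multiplication for 346x346 matrices:

Strassen's algorithm requires power-of-2 dimensions. Pad 346x346 to 512x512 (next power of 2).

Standard algorithm: 346^3 = 41421736 multiplications
Strassen's algorithm: 7^(log2(512)) = 7^9 = 40353607 multiplications
Savings: 41421736 - 40353607 = 1068129 multiplications

Standard: 41421736 multiplications (346^3). Strassen: 40353607 multiplications (7^9, after padding to 512x512). Strassen reduces 8 recursive multiplications to 7 at each level.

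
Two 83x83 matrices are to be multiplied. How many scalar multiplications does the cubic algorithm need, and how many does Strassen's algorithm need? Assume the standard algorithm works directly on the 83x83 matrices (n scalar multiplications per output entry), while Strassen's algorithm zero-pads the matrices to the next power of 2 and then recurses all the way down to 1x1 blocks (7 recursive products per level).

Matrix multiplication for 83x83 matrices:

Strassen's algorithm requires power-of-2 dimensions. Pad 83x83 to 128x128 (next power of 2).

Standard algorithm: 83^3 = 571787 multiplications
Strassen's algorithm: 7^(log2(128)) = 7^7 = 823543 multiplications
Difference: 571787 - 823543 = -251756 (Strassen uses MORE here due to padding overhead — for small or just-over-power-of-2 n, padding can outweigh the per-level savings)

Standard: 571787 multiplications (83^3). Strassen: 823543 multiplications (7^7, after padding to 128x128). Strassen reduces 8 recursive multiplications to 7 at each level.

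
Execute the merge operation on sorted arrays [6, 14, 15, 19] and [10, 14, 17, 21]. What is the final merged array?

Merging process:

Compare 6 vs 10: take 6 from left. Merged: [6]
Compare 14 vs 10: take 10 from right. Merged: [6, 10]
Compare 14 vs 14: take 14 from left. Merged: [6, 10, 14]
Compare 15 vs 14: take 14 from right. Merged: [6, 10, 14, 14]
Compare 15 vs 17: take 15 from left. Merged: [6, 10, 14, 14, 15]
Compare 19 vs 17: take 17 from right. Merged: [6, 10, 14, 14, 15, 17]
Compare 19 vs 21: take 19 from left. Merged: [6, 10, 14, 14, 15, 17, 19]
Append remaining from right: [21]. Merged: [6, 10, 14, 14, 15, 17, 19, 21]

Final merged array: [6, 10, 14, 14, 15, 17, 19, 21]
Total comparisons: 7

The merged array is [6, 10, 14, 14, 15, 17, 19, 21], requiring 7 comparisons. The merge step runs in O(n) time where n is the total number of elements.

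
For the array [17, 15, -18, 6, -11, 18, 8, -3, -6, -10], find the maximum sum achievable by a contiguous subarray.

Using Kadane's algorithm on [17, 15, -18, 6, -11, 18, 8, -3, -6, -10]:

Scanning through the array:
Position 1 (value 15): max_ending_here = 32, max_so_far = 32
Position 2 (value -18): max_ending_here = 14, max_so_far = 32
Position 3 (value 6): max_ending_here = 20, max_so_far = 32
Position 4 (value -11): max_ending_here = 9, max_so_far = 32
Position 5 (value 18): max_ending_here = 27, max_so_far = 32
Position 6 (value 8): max_ending_here = 35, max_so_far = 35
Position 7 (value -3): max_ending_here = 32, max_so_far = 35
Position 8 (value -6): max_ending_here = 26, max_so_far = 35
Position 9 (value -10): max_ending_here = 16, max_so_far = 35

Maximum subarray: [17, 15, -18, 6, -11, 18, 8]
Maximum sum: 35

The maximum subarray is [17, 15, -18, 6, -11, 18, 8] with sum 35. This subarray runs from index 0 to index 6.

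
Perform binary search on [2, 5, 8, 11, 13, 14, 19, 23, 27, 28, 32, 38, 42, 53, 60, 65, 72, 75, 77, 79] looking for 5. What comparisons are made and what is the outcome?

Binary search for 5 in [2, 5, 8, 11, 13, 14, 19, 23, 27, 28, 32, 38, 42, 53, 60, 65, 72, 75, 77, 79]:

lo=0, hi=19, mid=9, arr[mid]=28 -> 28 > 5, search left half
lo=0, hi=8, mid=4, arr[mid]=13 -> 13 > 5, search left half
lo=0, hi=3, mid=1, arr[mid]=5 -> Found target at index 1!

Binary search finds 5 at index 1 after 3 comparisons. The search repeatedly halves the search space by comparing with the middle element.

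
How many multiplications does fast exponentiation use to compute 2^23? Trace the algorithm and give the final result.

Computing 2^23 by squaring (build up from 2^1; each line after the first costs one multiplication):

2^1 = 2
2^2 = (2^1)^2 = 2^2 = 4
2^4 = (2^2)^2 = 4^2 = 16
2^5 = 2 * 2^4 = 2 * 16 = 32
2^10 = (2^5)^2 = 32^2 = 1024
2^11 = 2 * 2^10 = 2 * 1024 = 2048
2^22 = (2^11)^2 = 2048^2 = 4194304
2^23 = 2 * 2^22 = 2 * 4194304 = 8388608

Result: 8388608
Multiplications needed: 7 (7 lines after 2^1)

2^23 = 8388608. Using exponentiation by squaring, this requires 7 multiplications. The key idea: if the exponent is even, square the half-power; if odd, multiply by the base once.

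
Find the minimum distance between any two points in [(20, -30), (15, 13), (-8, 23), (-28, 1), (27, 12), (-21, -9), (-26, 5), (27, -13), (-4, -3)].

Computing all pairwise distances among 9 points:

d((20, -30), (15, 13)) = 43.2897
d((20, -30), (-8, 23)) = 59.9416
d((20, -30), (-28, 1)) = 57.1402
d((20, -30), (27, 12)) = 42.5793
d((20, -30), (-21, -9)) = 46.0652
d((20, -30), (-26, 5)) = 57.8014
d((20, -30), (27, -13)) = 18.3848
d((20, -30), (-4, -3)) = 36.1248
d((15, 13), (-8, 23)) = 25.0799
d((15, 13), (-28, 1)) = 44.643
d((15, 13), (27, 12)) = 12.0416
d((15, 13), (-21, -9)) = 42.19
d((15, 13), (-26, 5)) = 41.7732
d((15, 13), (27, -13)) = 28.6356
d((15, 13), (-4, -3)) = 24.8395
d((-8, 23), (-28, 1)) = 29.7321
d((-8, 23), (27, 12)) = 36.6879
d((-8, 23), (-21, -9)) = 34.5398
d((-8, 23), (-26, 5)) = 25.4558
d((-8, 23), (27, -13)) = 50.2096
d((-8, 23), (-4, -3)) = 26.3059
d((-28, 1), (27, 12)) = 56.0892
d((-28, 1), (-21, -9)) = 12.2066
d((-28, 1), (-26, 5)) = 4.4721 <-- minimum
d((-28, 1), (27, -13)) = 56.7539
d((-28, 1), (-4, -3)) = 24.3311
d((27, 12), (-21, -9)) = 52.3927
d((27, 12), (-26, 5)) = 53.4603
d((27, 12), (27, -13)) = 25.0
d((27, 12), (-4, -3)) = 34.4384
d((-21, -9), (-26, 5)) = 14.8661
d((-21, -9), (27, -13)) = 48.1664
d((-21, -9), (-4, -3)) = 18.0278
d((-26, 5), (27, -13)) = 55.9732
d((-26, 5), (-4, -3)) = 23.4094
d((27, -13), (-4, -3)) = 32.573

Closest pair: (-28, 1) and (-26, 5) with distance 4.4721

The closest pair is (-28, 1) and (-26, 5) with Euclidean distance 4.4721. For 9 points, brute-force pairwise comparison is shown above. For large n, the divide-and-conquer algorithm (sort by x, recurse on halves, check the dividing strip) achieves O(n log n).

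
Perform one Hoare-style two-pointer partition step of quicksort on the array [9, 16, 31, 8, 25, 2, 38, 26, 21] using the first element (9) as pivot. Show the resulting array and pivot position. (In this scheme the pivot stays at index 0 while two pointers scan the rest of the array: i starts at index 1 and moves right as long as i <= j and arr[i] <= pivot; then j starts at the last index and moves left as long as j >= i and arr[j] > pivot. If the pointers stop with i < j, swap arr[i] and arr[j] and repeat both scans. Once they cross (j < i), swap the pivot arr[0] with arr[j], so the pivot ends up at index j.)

Hoare-style two-pointer partition with pivot = 9:

Initial array: [9, 16, 31, 8, 25, 2, 38, 26, 21]

Pointers start at i = 1, j = 8.
i stops at index 1 (arr[1]=16 > 9), j stops at index 5 (arr[5]=2 <= 9): swap arr[1] and arr[5], array becomes [9, 2, 31, 8, 25, 16, 38, 26, 21]
i stops at index 2 (arr[2]=31 > 9), j stops at index 3 (arr[3]=8 <= 9): swap arr[2] and arr[3], array becomes [9, 2, 8, 31, 25, 16, 38, 26, 21]
i ends at 3, j ends at 2: the pointers have crossed (j < i), so scanning stops.

Swap pivot arr[0] with arr[2] to place pivot at position 2: [8, 2, 9, 31, 25, 16, 38, 26, 21]
Pivot position: 2

After partitioning with pivot 9, the array becomes [8, 2, 9, 31, 25, 16, 38, 26, 21]. The pivot is placed at index 2. All elements to the left of the pivot are <= 9, and all elements to the right are > 9.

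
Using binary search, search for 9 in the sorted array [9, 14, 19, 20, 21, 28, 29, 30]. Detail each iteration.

Binary search for 9 in [9, 14, 19, 20, 21, 28, 29, 30]:

lo=0, hi=7, mid=3, arr[mid]=20 -> 20 > 9, search left half
lo=0, hi=2, mid=1, arr[mid]=14 -> 14 > 9, search left half
lo=0, hi=0, mid=0, arr[mid]=9 -> Found target at index 0!

Binary search finds 9 at index 0 after 3 comparisons. The search repeatedly halves the search space by comparing with the middle element.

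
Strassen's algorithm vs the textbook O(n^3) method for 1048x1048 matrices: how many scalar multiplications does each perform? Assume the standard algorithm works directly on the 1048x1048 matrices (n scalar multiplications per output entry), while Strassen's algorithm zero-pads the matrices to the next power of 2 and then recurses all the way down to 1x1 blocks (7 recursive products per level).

Matrix multiplication for 1048x1048 matrices:

Strassen's algorithm requires power-of-2 dimensions. Pad 1048x1048 to 2048x2048 (next power of 2).

Standard algorithm: 1048^3 = 1151022592 multiplications
Strassen's algorithm: 7^(log2(2048)) = 7^11 = 1977326743 multiplications
Difference: 1151022592 - 1977326743 = -826304151 (Strassen uses MORE here due to padding overhead — for small or just-over-power-of-2 n, padding can outweigh the per-level savings)

Standard: 1151022592 multiplications (1048^3). Strassen: 1977326743 multiplications (7^11, after padding to 2048x2048). Strassen reduces 8 recursive multiplications to 7 at each level.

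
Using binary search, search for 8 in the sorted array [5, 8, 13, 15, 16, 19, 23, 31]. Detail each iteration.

Binary search for 8 in [5, 8, 13, 15, 16, 19, 23, 31]:

lo=0, hi=7, mid=3, arr[mid]=15 -> 15 > 8, search left half
lo=0, hi=2, mid=1, arr[mid]=8 -> Found target at index 1!

Binary search finds 8 at index 1 after 2 comparisons. The search repeatedly halves the search space by comparing with the middle element.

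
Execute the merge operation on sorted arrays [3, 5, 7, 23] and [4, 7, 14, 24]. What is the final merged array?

Merging process:

Compare 3 vs 4: take 3 from left. Merged: [3]
Compare 5 vs 4: take 4 from right. Merged: [3, 4]
Compare 5 vs 7: take 5 from left. Merged: [3, 4, 5]
Compare 7 vs 7: take 7 from left. Merged: [3, 4, 5, 7]
Compare 23 vs 7: take 7 from right. Merged: [3, 4, 5, 7, 7]
Compare 23 vs 14: take 14 from right. Merged: [3, 4, 5, 7, 7, 14]
Compare 23 vs 24: take 23 from left. Merged: [3, 4, 5, 7, 7, 14, 23]
Append remaining from right: [24]. Merged: [3, 4, 5, 7, 7, 14, 23, 24]

Final merged array: [3, 4, 5, 7, 7, 14, 23, 24]
Total comparisons: 7

The merged array is [3, 4, 5, 7, 7, 14, 23, 24], requiring 7 comparisons. The merge step runs in O(n) time where n is the total number of elements.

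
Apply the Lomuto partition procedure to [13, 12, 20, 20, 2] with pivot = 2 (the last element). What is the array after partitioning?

Lomuto partition with pivot = 2:

Initial array: [13, 12, 20, 20, 2]

arr[0]=13 > 2: no swap
arr[1]=12 > 2: no swap
arr[2]=20 > 2: no swap
arr[3]=20 > 2: no swap

Place pivot at position 0: [2, 12, 20, 20, 13]
Pivot position: 0

After partitioning with pivot 2, the array becomes [2, 12, 20, 20, 13]. The pivot is placed at index 0. All elements to the left of the pivot are <= 2, and all elements to the right are > 2.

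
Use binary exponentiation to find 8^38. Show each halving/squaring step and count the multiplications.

Computing 8^38 by squaring (build up from 8^1; each line after the first costs one multiplication):

8^1 = 8
8^2 = (8^1)^2 = 8^2 = 64
8^4 = (8^2)^2 = 64^2 = 4096
8^8 = (8^4)^2 = 4096^2 = 16777216
8^9 = 8 * 8^8 = 8 * 16777216 = 134217728
8^18 = (8^9)^2 = 134217728^2 = 18014398509481984
8^19 = 8 * 8^18 = 8 * 18014398509481984 = 144115188075855872
8^38 = (8^19)^2 = 144115188075855872^2 = 20769187434139310514121985316880384

Result: 20769187434139310514121985316880384
Multiplications needed: 7 (7 lines after 8^1)

8^38 = 20769187434139310514121985316880384. Using exponentiation by squaring, this requires 7 multiplications. The key idea: if the exponent is even, square the half-power; if odd, multiply by the base once.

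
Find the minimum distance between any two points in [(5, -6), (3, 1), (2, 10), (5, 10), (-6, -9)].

Computing all pairwise distances among 5 points:

d((5, -6), (3, 1)) = 7.2801
d((5, -6), (2, 10)) = 16.2788
d((5, -6), (5, 10)) = 16.0
d((5, -6), (-6, -9)) = 11.4018
d((3, 1), (2, 10)) = 9.0554
d((3, 1), (5, 10)) = 9.2195
d((3, 1), (-6, -9)) = 13.4536
d((2, 10), (5, 10)) = 3.0 <-- minimum
d((2, 10), (-6, -9)) = 20.6155
d((5, 10), (-6, -9)) = 21.9545

Closest pair: (2, 10) and (5, 10) with distance 3.0

The closest pair is (2, 10) and (5, 10) with Euclidean distance 3.0. For 5 points, brute-force pairwise comparison is shown above. For large n, the divide-and-conquer algorithm (sort by x, recurse on halves, check the dividing strip) achieves O(n log n).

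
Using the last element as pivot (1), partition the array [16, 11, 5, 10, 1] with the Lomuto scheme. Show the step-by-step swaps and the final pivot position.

Lomuto partition with pivot = 1:

Initial array: [16, 11, 5, 10, 1]

arr[0]=16 > 1: no swap
arr[1]=11 > 1: no swap
arr[2]=5 > 1: no swap
arr[3]=10 > 1: no swap

Place pivot at position 0: [1, 11, 5, 10, 16]
Pivot position: 0

After partitioning with pivot 1, the array becomes [1, 11, 5, 10, 16]. The pivot is placed at index 0. All elements to the left of the pivot are <= 1, and all elements to the right are > 1.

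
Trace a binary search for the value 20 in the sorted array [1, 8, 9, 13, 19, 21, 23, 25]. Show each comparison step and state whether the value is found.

Binary search for 20 in [1, 8, 9, 13, 19, 21, 23, 25]:

lo=0, hi=7, mid=3, arr[mid]=13 -> 13 < 20, search right half
lo=4, hi=7, mid=5, arr[mid]=21 -> 21 > 20, search left half
lo=4, hi=4, mid=4, arr[mid]=19 -> 19 < 20, search right half
lo=5 > hi=4, target 20 not found

Binary search determines that 20 is not in the array after 3 comparisons. The search space was exhausted without finding the target.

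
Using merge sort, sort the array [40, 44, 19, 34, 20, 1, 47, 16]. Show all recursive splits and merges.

Merge sort trace:

Split: [40, 44, 19, 34, 20, 1, 47, 16] -> [40, 44, 19, 34] and [20, 1, 47, 16]
  Split: [40, 44, 19, 34] -> [40, 44] and [19, 34]
    Split: [40, 44] -> [40] and [44]
    Merge: [40] + [44] -> [40, 44]
    Split: [19, 34] -> [19] and [34]
    Merge: [19] + [34] -> [19, 34]
  Merge: [40, 44] + [19, 34] -> [19, 34, 40, 44]
  Split: [20, 1, 47, 16] -> [20, 1] and [47, 16]
    Split: [20, 1] -> [20] and [1]
    Merge: [20] + [1] -> [1, 20]
    Split: [47, 16] -> [47] and [16]
    Merge: [47] + [16] -> [16, 47]
  Merge: [1, 20] + [16, 47] -> [1, 16, 20, 47]
Merge: [19, 34, 40, 44] + [1, 16, 20, 47] -> [1, 16, 19, 20, 34, 40, 44, 47]

Final sorted array: [1, 16, 19, 20, 34, 40, 44, 47]

The merge sort proceeds by recursively splitting the array and merging sorted halves.
After all merges, the sorted array is [1, 16, 19, 20, 34, 40, 44, 47].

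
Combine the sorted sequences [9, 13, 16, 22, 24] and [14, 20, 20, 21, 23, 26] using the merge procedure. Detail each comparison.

Merging process:

Compare 9 vs 14: take 9 from left. Merged: [9]
Compare 13 vs 14: take 13 from left. Merged: [9, 13]
Compare 16 vs 14: take 14 from right. Merged: [9, 13, 14]
Compare 16 vs 20: take 16 from left. Merged: [9, 13, 14, 16]
Compare 22 vs 20: take 20 from right. Merged: [9, 13, 14, 16, 20]
Compare 22 vs 20: take 20 from right. Merged: [9, 13, 14, 16, 20, 20]
Compare 22 vs 21: take 21 from right. Merged: [9, 13, 14, 16, 20, 20, 21]
Compare 22 vs 23: take 22 from left. Merged: [9, 13, 14, 16, 20, 20, 21, 22]
Compare 24 vs 23: take 23 from right. Merged: [9, 13, 14, 16, 20, 20, 21, 22, 23]
Compare 24 vs 26: take 24 from left. Merged: [9, 13, 14, 16, 20, 20, 21, 22, 23, 24]
Append remaining from right: [26]. Merged: [9, 13, 14, 16, 20, 20, 21, 22, 23, 24, 26]

Final merged array: [9, 13, 14, 16, 20, 20, 21, 22, 23, 24, 26]
Total comparisons: 10

The merged array is [9, 13, 14, 16, 20, 20, 21, 22, 23, 24, 26], requiring 10 comparisons. The merge step runs in O(n) time where n is the total number of elements.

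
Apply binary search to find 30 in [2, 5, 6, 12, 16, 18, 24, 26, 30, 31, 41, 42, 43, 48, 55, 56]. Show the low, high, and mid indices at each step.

Binary search for 30 in [2, 5, 6, 12, 16, 18, 24, 26, 30, 31, 41, 42, 43, 48, 55, 56]:

lo=0, hi=15, mid=7, arr[mid]=26 -> 26 < 30, search right half
lo=8, hi=15, mid=11, arr[mid]=42 -> 42 > 30, search left half
lo=8, hi=10, mid=9, arr[mid]=31 -> 31 > 30, search left half
lo=8, hi=8, mid=8, arr[mid]=30 -> Found target at index 8!

Binary search finds 30 at index 8 after 4 comparisons. The search repeatedly halves the search space by comparing with the middle element.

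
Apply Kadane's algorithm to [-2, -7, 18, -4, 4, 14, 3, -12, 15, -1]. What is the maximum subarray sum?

Using Kadane's algorithm on [-2, -7, 18, -4, 4, 14, 3, -12, 15, -1]:

Scanning through the array:
Position 1 (value -7): max_ending_here = -7, max_so_far = -2
Position 2 (value 18): max_ending_here = 18, max_so_far = 18
Position 3 (value -4): max_ending_here = 14, max_so_far = 18
Position 4 (value 4): max_ending_here = 18, max_so_far = 18
Position 5 (value 14): max_ending_here = 32, max_so_far = 32
Position 6 (value 3): max_ending_here = 35, max_so_far = 35
Position 7 (value -12): max_ending_here = 23, max_so_far = 35
Position 8 (value 15): max_ending_here = 38, max_so_far = 38
Position 9 (value -1): max_ending_here = 37, max_so_far = 38

Maximum subarray: [18, -4, 4, 14, 3, -12, 15]
Maximum sum: 38

The maximum subarray is [18, -4, 4, 14, 3, -12, 15] with sum 38. This subarray runs from index 2 to index 8.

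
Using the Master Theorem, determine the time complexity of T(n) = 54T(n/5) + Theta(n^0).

Master Theorem for T(n) = 54T(n/5) + O(n^0):

a = 54, b = 5, c = 0
log_b(a) = log_5(54) = 2.4785

Case 1: c = 0 < log_5(54) = 2.4785
T(n) = O(n^(log_5 54))

For T(n) = 54T(n/5) + O(n^0): log_5(54) = 2.4785. This is Case 1 of the Master Theorem (c < log_b(a), work dominated by leaves), giving O(n^(log_5 54)).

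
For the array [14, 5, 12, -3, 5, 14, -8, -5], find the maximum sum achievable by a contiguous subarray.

Using Kadane's algorithm on [14, 5, 12, -3, 5, 14, -8, -5]:

Scanning through the array:
Position 1 (value 5): max_ending_here = 19, max_so_far = 19
Position 2 (value 12): max_ending_here = 31, max_so_far = 31
Position 3 (value -3): max_ending_here = 28, max_so_far = 31
Position 4 (value 5): max_ending_here = 33, max_so_far = 33
Position 5 (value 14): max_ending_here = 47, max_so_far = 47
Position 6 (value -8): max_ending_here = 39, max_so_far = 47
Position 7 (value -5): max_ending_here = 34, max_so_far = 47

Maximum subarray: [14, 5, 12, -3, 5, 14]
Maximum sum: 47

The maximum subarray is [14, 5, 12, -3, 5, 14] with sum 47. This subarray runs from index 0 to index 5.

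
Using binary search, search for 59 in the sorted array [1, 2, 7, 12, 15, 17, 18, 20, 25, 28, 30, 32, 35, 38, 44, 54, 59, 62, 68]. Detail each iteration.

Binary search for 59 in [1, 2, 7, 12, 15, 17, 18, 20, 25, 28, 30, 32, 35, 38, 44, 54, 59, 62, 68]:

lo=0, hi=18, mid=9, arr[mid]=28 -> 28 < 59, search right half
lo=10, hi=18, mid=14, arr[mid]=44 -> 44 < 59, search right half
lo=15, hi=18, mid=16, arr[mid]=59 -> Found target at index 16!

Binary search finds 59 at index 16 after 3 comparisons. The search repeatedly halves the search space by comparing with the middle element.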